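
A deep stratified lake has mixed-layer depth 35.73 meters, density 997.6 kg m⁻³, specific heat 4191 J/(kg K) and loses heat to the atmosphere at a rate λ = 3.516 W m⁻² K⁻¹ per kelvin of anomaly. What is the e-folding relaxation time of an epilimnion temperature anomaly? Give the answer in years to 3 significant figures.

1.35 years

Areal heat capacity C = ρ c_p D = 997.6 × 4191 × 35.73 = 1.49×10^8 J m⁻² K⁻¹.
Relaxation time τ = C / λ = 1.49×10^8 / 3.516 = 4.25×10^7 s.
In years: 4.25×10^7 s / (3.156×10^7 s/year) = 1.35 years.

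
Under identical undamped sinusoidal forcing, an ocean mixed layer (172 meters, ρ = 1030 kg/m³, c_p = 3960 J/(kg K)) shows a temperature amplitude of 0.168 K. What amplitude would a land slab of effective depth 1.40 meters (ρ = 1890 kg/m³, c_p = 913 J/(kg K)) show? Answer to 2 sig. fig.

C_ocean = 7.02×10^8 J/(m²·K); C_land = 2.42×10^6 J/(m²·K).
A ∝ 1/C ⇒ A_land = A_ocean × C_ocean/C_land = 0.168 × 290 = 48.8 K.

49 K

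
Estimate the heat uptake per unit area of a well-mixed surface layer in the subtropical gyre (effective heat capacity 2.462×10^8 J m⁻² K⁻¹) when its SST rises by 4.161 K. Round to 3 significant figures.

1.02×10^9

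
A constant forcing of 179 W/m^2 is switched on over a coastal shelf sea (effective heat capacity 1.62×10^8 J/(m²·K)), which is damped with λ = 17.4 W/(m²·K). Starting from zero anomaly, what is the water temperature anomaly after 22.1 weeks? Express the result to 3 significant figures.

7.84 K

Areal heat capacity C = 1.62×10^8 J/(m²·K) (given).
τ = C / λ = 1.62×10^8 / 17.4 = 9.31×10^6 s.
Equilibrium anomaly ΔT_eq = F / λ = 179 / 17.4 = 10.3 K.
t = 22.1 weeks = 1.34×10^7 s, so t/τ = 1.44.
ΔT(t) = ΔT_eq (1 − e^(−t/τ)) = 10.3 × (1 − e^−1.44) = 7.84 K.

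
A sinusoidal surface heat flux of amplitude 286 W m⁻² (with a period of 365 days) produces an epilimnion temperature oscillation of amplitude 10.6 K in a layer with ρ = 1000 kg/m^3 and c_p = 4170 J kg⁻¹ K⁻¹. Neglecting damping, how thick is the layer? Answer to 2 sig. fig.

32 m

ω = 2π / 3.15×10^7 s = 1.99×10^-7 s⁻¹.
Required C = F₀ / (A ω) = 286 / (10.6 × 1.99×10^-7) = 1.35×10^8 J/(m²·K).
D = C / (ρ c_p) = 1.35×10^8 / (1000 × 4170) = 32.5 m.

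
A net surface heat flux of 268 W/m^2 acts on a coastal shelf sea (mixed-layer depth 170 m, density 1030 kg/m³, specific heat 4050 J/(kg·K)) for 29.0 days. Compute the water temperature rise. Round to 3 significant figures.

Areal heat capacity C = ρ c_p D = 1030 × 4050 × 170 = 7.09×10^8 J/(m^2 K).
Net heat input Q = F Δt = 268 × (29.0 days × 86400 s/day) = 6.72×10^8 J/m².
ΔT = Q / C = 6.72×10^8 / 7.09×10^8 = 0.947 K.

0.947 K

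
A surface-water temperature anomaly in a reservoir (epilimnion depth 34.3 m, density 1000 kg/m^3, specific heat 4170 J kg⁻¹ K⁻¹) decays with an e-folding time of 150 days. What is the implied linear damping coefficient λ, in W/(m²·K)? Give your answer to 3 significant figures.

11.0

Areal heat capacity C = ρ c_p D = 1000 × 4170 × 34.3 = 1.43×10^8 J/(m²·K).
τ = 150 days = 1.30×10^7 s.
λ = C / τ = 1.43×10^8 / 1.30×10^7 = 11.0 W/(m²·K).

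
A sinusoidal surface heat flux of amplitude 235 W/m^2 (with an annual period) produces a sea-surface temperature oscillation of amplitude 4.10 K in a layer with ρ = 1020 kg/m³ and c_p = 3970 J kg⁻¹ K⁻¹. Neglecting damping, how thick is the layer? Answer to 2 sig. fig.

71 m

ω = 2π / 3.15×10^7 s = 1.99×10^-7 s⁻¹.
Required C = F₀ / (A ω) = 235 / (4.10 × 1.99×10^-7) = 2.88×10^8 J/(m²·K).
D = C / (ρ c_p) = 2.88×10^8 / (1020 × 3970) = 71.0 m.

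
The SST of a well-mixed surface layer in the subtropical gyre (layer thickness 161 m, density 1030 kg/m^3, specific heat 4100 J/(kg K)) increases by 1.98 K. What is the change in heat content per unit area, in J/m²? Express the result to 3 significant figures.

1.35×10^9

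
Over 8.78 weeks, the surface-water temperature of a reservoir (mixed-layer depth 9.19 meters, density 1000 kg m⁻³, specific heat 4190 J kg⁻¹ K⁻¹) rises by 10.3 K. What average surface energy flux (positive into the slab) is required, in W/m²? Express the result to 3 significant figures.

74.7

Areal heat capacity C = ρ c_p D = 1000 × 4190 × 9.19 = 3.85×10^7 J/(m^2 K).
Required heat per unit area: Q = C ΔT = 3.85×10^7 × 10.3 = 3.97×10^8 J/m².
Flux F = Q / Δt = 3.97×10^8 / 5.31×10^6 s = 74.7 W/m².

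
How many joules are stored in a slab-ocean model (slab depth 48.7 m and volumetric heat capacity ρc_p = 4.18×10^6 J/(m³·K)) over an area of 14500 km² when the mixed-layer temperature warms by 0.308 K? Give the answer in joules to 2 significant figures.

9.1×10^17 J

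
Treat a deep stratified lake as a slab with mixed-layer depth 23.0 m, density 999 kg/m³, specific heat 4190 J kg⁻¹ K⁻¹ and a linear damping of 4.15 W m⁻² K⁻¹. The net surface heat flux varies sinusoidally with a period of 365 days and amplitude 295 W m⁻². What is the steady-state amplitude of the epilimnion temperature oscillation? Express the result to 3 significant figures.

15.0 K

Areal heat capacity C = ρ c_p D = 999 × 4190 × 23.0 = 9.63×10^7 J/(m^2 K).
Angular frequency ω = 2π / T = 2π / 3.15×10^7 s = 1.99×10^-7 s⁻¹.
√((Cω)² + λ²) = √((19.2)² + 4.15²) = 19.6 W/(m²·K).
Amplitude A = F₀ / √((Cω)²+λ²) = 295 / 19.6 = 15.0 K.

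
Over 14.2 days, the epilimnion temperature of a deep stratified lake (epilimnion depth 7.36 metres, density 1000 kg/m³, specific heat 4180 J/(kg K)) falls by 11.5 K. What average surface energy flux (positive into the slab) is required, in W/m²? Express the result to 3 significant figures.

Areal heat capacity C = ρ c_p D = 1000 × 4180 × 7.36 = 3.08×10^7 J/(m²·K).
Required heat per unit area: Q = C ΔT = 3.08×10^7 × -11.5 = -3.54×10^8 J/m².
Flux F = Q / Δt = -3.54×10^8 / 1.23×10^6 s = -288 W/m².

-288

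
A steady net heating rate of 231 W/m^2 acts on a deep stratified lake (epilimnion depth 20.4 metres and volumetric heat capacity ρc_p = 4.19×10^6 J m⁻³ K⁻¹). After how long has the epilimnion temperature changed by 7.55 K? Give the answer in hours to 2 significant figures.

Areal heat capacity C = ρc_p × D = 4.19×10^6 × 20.4 = 8.55×10^7 J/(m²·K).
Time required: Δt = C ΔT / F = 8.55×10^7 × 7.55 / 231 = 2.79×10^6 s.
In hours: 2.79×10^6 s / (3600 s/hour) = 776 hours.

780 hours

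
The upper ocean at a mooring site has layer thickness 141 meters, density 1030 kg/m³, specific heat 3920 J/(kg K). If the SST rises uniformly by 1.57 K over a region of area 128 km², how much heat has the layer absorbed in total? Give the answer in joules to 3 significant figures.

1.14×10^17 J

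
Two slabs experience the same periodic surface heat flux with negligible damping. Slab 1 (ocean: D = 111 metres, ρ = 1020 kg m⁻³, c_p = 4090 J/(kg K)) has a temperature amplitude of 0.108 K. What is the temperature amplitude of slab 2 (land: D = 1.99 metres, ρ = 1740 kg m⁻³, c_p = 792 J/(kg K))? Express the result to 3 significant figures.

C_ocean = 4.63×10^8 J/(m²·K); C_land = 2.74×10^6 J/(m²·K).
A ∝ 1/C ⇒ A_land = A_ocean × C_ocean/C_land = 0.108 × 169 = 18.2 K.

18.2 K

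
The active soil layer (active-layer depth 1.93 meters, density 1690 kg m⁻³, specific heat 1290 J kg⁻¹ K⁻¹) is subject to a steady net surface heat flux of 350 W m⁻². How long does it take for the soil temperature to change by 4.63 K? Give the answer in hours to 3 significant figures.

Areal heat capacity C = ρ c_p D = 1690 × 1290 × 1.93 = 4.21×10^6 J m⁻² K⁻¹.
Time required: Δt = C ΔT / F = 4.21×10^6 × 4.63 / 350 = 55700 s.
In hours: 55700 s / (3600 s/hour) = 15.5 hours.

15.5 hours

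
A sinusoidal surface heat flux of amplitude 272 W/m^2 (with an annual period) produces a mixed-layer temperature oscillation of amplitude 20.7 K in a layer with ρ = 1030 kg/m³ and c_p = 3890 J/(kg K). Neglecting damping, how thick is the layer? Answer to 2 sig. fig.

16 m

ω = 2π / 3.15×10^7 s = 1.99×10^-7 s⁻¹.
Required C = F₀ / (A ω) = 272 / (20.7 × 1.99×10^-7) = 6.60×10^7 J/(m²·K).
D = C / (ρ c_p) = 6.60×10^7 / (1030 × 3890) = 16.5 m.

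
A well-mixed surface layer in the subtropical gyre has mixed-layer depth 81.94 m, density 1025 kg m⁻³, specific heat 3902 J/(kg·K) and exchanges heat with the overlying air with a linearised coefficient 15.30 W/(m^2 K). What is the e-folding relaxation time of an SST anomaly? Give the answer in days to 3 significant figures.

248 days

Areal heat capacity C = ρ c_p D = 1025 × 3902 × 81.94 = 3.28×10^8 J/(m²·K).
Relaxation time τ = C / λ = 3.28×10^8 / 15.30 = 2.14×10^7 s.
In days: 2.14×10^7 s / (86400 s/day) = 248 days.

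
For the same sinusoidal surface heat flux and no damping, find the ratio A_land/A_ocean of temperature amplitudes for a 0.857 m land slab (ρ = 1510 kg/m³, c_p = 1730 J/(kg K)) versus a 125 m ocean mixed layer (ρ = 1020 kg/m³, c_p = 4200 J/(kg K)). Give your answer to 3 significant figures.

239

C_ocean = 1020 × 4200 × 125 = 5.36×10^8 J/(m²·K).
C_land = 1510 × 1730 × 0.857 = 2.24×10^6 J/(m²·K).
Undamped amplitude ∝ 1/C, so A_land/A_ocean = C_ocean/C_land = 239.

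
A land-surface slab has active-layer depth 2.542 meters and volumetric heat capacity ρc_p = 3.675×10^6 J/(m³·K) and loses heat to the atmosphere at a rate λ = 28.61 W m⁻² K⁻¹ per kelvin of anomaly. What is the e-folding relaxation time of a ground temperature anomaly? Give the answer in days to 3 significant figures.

3.78 days

Areal heat capacity C = ρc_p × D = 3.675×10^6 × 2.542 = 9.34×10^6 J m⁻² K⁻¹.
Relaxation time τ = C / λ = 9.34×10^6 / 28.61 = 3.27×10^5 s.
In days: 3.27×10^5 s / (86400 s/day) = 3.78 days.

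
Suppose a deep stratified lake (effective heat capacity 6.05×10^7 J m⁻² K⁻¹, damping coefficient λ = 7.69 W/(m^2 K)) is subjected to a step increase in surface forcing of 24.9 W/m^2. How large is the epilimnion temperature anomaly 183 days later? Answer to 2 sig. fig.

2.8 K

Areal heat capacity C = 6.05×10^7 J m⁻² K⁻¹ (given).
τ = C / λ = 6.05×10^7 / 7.69 = 7.87×10^6 s.
Equilibrium anomaly ΔT_eq = F / λ = 24.9 / 7.69 = 3.24 K.
t = 183 days = 1.58×10^7 s, so t/τ = 2.01.
ΔT(t) = ΔT_eq (1 − e^(−t/τ)) = 3.24 × (1 − e^−2.01) = 2.80 K.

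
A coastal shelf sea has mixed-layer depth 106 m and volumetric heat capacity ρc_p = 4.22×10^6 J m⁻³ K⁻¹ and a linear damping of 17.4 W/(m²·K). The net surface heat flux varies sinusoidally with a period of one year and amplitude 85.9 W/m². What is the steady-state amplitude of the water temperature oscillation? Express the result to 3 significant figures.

Areal heat capacity C = ρc_p × D = 4.22×10^6 × 106 = 4.47×10^8 J/(m²·K).
Angular frequency ω = 2π / T = 2π / 3.15×10^7 s = 1.99×10^-7 s⁻¹.
√((Cω)² + λ²) = √((89.1)² + 17.4²) = 90.8 W/(m²·K).
Amplitude A = F₀ / √((Cω)²+λ²) = 85.9 / 90.8 = 0.946 K.

0.946 K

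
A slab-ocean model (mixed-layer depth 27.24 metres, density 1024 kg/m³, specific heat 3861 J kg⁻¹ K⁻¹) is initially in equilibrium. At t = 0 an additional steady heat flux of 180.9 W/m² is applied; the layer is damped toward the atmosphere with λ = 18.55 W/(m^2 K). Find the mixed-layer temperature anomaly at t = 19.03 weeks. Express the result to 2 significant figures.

8.4 K

Areal heat capacity C = ρ c_p D = 1024 × 3861 × 27.24 = 1.08×10^8 J/(m²·K).
τ = C / λ = 1.08×10^8 / 18.55 = 5.81×10^6 s.
Equilibrium anomaly ΔT_eq = F / λ = 180.9 / 18.55 = 9.75 K.
t = 19.03 weeks = 1.15×10^7 s, so t/τ = 1.98.
ΔT(t) = ΔT_eq (1 − e^(−t/τ)) = 9.75 × (1 − e^−1.98) = 8.41 K.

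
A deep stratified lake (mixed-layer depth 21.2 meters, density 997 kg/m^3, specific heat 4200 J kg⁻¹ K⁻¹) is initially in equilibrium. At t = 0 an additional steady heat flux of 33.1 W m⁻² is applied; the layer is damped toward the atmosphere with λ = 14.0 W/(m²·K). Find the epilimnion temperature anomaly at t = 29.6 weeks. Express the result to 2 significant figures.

2.2 K

Areal heat capacity C = ρ c_p D = 997 × 4200 × 21.2 = 8.88×10^7 J/(m^2 K).
τ = C / λ = 8.88×10^7 / 14.0 = 6.34×10^6 s.
Equilibrium anomaly ΔT_eq = F / λ = 33.1 / 14.0 = 2.36 K.
t = 29.6 weeks = 1.79×10^7 s, so t/τ = 2.82.
ΔT(t) = ΔT_eq (1 − e^(−t/τ)) = 2.36 × (1 − e^−2.82) = 2.22 K.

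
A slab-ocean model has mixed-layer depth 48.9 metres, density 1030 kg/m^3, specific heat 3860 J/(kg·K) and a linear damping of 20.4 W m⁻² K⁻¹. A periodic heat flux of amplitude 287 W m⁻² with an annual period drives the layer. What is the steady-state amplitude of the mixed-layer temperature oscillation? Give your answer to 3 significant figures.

Areal heat capacity C = ρ c_p D = 1030 × 3860 × 48.9 = 1.94×10^8 J m⁻² K⁻¹.
Angular frequency ω = 2π / T = 2π / 3.15×10^7 s = 1.99×10^-7 s⁻¹.
√((Cω)² + λ²) = √((38.7)² + 20.4²) = 43.8 W/(m²·K).
Amplitude A = F₀ / √((Cω)²+λ²) = 287 / 43.8 = 6.56 K.

6.56 K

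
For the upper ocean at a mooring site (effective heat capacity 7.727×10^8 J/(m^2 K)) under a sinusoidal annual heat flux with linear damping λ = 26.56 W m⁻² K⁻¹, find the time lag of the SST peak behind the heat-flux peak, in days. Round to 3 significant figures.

Areal heat capacity C = 7.727×10^8 J/(m^2 K) (given).
ω = 2π / 3.15×10^7 s = 1.99×10^-7 s⁻¹.
Phase lag φ = arctan(Cω/λ) = arctan(154/26.56) = 1.40 rad.
Time lag = φ / ω = 1.40 / 1.99×10^-7 = 7.03×10^6 s = 81.3 days.

81.3 days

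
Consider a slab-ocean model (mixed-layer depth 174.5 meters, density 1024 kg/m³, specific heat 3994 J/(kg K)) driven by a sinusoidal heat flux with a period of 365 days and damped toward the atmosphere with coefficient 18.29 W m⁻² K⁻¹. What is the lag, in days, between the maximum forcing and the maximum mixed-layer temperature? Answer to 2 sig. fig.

84 days

Areal heat capacity C = ρ c_p D = 1024 × 3994 × 174.5 = 7.14×10^8 J m⁻² K⁻¹.
ω = 2π / 3.15×10^7 s = 1.99×10^-7 s⁻¹.
Phase lag φ = arctan(Cω/λ) = arctan(142/18.29) = 1.44 rad.
Time lag = φ / ω = 1.44 / 1.99×10^-7 = 7.24×10^6 s = 83.8 days.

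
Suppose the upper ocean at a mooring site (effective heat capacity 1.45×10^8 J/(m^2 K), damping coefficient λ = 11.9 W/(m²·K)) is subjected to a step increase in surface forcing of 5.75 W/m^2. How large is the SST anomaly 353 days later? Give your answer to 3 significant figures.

Areal heat capacity C = 1.45×10^8 J/(m^2 K) (given).
τ = C / λ = 1.45×10^8 / 11.9 = 1.22×10^7 s.
Equilibrium anomaly ΔT_eq = F / λ = 5.75 / 11.9 = 0.483 K.
t = 353 days = 3.05×10^7 s, so t/τ = 2.50.
ΔT(t) = ΔT_eq (1 − e^(−t/τ)) = 0.483 × (1 − e^−2.50) = 0.444 K.

0.444 K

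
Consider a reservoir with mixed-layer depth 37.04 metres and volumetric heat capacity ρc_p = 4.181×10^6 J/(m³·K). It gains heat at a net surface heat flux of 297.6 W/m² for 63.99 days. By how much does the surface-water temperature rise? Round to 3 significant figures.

10.6 K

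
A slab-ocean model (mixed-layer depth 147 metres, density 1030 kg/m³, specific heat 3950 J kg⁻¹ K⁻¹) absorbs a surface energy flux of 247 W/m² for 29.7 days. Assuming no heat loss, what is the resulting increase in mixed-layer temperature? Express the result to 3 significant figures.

Areal heat capacity C = ρ c_p D = 1030 × 3950 × 147 = 5.98×10^8 J/(m^2 K).
Net heat input Q = F Δt = 247 × (29.7 days × 86400 s/day) = 6.34×10^8 J/m².
ΔT = Q / C = 6.34×10^8 / 5.98×10^8 = 1.06 K.

1.06 K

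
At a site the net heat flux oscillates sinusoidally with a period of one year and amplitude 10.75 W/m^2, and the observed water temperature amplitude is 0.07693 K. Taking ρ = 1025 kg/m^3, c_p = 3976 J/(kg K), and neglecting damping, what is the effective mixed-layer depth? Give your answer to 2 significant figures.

170 m

ω = 2π / 3.15×10^7 s = 1.99×10^-7 s⁻¹.
Required C = F₀ / (A ω) = 10.75 / (0.07693 × 1.99×10^-7) = 7.01×10^8 J/(m²·K).
D = C / (ρ c_p) = 7.01×10^8 / (1025 × 3976) = 172 m.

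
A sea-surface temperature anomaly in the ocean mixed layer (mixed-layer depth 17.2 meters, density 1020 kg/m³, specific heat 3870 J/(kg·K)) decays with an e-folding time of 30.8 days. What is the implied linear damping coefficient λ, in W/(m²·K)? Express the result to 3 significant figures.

25.5

Areal heat capacity C = ρ c_p D = 1020 × 3870 × 17.2 = 6.79×10^7 J/(m^2 K).
τ = 30.8 days = 2.66×10^6 s.
λ = C / τ = 6.79×10^7 / 2.66×10^6 = 25.5 W/(m²·K).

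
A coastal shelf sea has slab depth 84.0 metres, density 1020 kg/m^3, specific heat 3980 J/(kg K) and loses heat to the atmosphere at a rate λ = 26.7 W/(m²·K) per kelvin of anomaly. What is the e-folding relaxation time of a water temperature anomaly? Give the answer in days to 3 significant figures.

148 days

Areal heat capacity C = ρ c_p D = 1020 × 3980 × 84.0 = 3.41×10^8 J/(m²·K).
Relaxation time τ = C / λ = 3.41×10^8 / 26.7 = 1.28×10^7 s.
In days: 1.28×10^7 s / (86400 s/day) = 148 days.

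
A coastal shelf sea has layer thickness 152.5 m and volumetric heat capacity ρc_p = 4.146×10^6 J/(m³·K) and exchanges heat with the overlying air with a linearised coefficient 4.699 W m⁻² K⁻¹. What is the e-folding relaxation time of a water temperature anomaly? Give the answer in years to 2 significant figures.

Areal heat capacity C = ρc_p × D = 4.146×10^6 × 152.5 = 6.32×10^8 J/(m^2 K).
Relaxation time τ = C / λ = 6.32×10^8 / 4.699 = 1.35×10^8 s.
In years: 1.35×10^8 s / (3.156×10^7 s/year) = 4.26 years.

4.3 years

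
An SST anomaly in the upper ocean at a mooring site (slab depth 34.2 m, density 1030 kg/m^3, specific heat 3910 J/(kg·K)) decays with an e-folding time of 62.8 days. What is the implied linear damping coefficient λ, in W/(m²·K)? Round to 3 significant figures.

Areal heat capacity C = ρ c_p D = 1030 × 3910 × 34.2 = 1.38×10^8 J/(m²·K).
τ = 62.8 days = 5.43×10^6 s.
λ = C / τ = 1.38×10^8 / 5.43×10^6 = 25.4 W/(m²·K).

25.4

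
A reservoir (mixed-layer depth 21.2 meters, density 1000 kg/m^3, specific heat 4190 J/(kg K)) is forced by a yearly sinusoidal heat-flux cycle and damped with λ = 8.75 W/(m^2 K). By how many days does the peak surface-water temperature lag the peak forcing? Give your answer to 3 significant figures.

64.6 days

Areal heat capacity C = ρ c_p D = 1000 × 4190 × 21.2 = 8.88×10^7 J/(m^2 K).
ω = 2π / 3.15×10^7 s = 1.99×10^-7 s⁻¹.
Phase lag φ = arctan(Cω/λ) = arctan(17.7/8.75) = 1.11 rad.
Time lag = φ / ω = 1.11 / 1.99×10^-7 = 5.58×10^6 s = 64.6 days.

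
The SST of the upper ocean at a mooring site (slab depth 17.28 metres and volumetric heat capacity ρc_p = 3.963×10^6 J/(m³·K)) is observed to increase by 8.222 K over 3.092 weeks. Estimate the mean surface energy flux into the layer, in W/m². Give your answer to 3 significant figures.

301

Areal heat capacity C = ρc_p × D = 3.963×10^6 × 17.28 = 6.85×10^7 J/(m²·K).
Required heat per unit area: Q = C ΔT = 6.85×10^7 × 8.222 = 5.63×10^8 J/m².
Flux F = Q / Δt = 5.63×10^8 / 1.87×10^6 s = 301 W/m².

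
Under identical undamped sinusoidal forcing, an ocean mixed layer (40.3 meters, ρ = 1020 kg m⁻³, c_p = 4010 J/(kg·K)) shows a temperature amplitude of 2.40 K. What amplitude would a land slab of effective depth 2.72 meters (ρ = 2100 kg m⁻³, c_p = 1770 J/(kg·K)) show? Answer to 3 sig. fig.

39.1 K

C_ocean = 1.65×10^8 J/(m²·K); C_land = 1.01×10^7 J/(m²·K).
A ∝ 1/C ⇒ A_land = A_ocean × C_ocean/C_land = 2.40 × 16.3 = 39.1 K.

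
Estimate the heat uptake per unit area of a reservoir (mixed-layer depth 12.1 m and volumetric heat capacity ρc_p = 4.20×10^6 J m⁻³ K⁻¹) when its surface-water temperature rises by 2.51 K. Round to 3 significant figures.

Areal heat capacity C = ρc_p × D = 4.20×10^6 × 12.1 = 5.08×10^7 J m⁻² K⁻¹.
ΔQ = C ΔT = 5.08×10^7 × 2.51 = 1.28×10^8 J/m².

1.28×10^8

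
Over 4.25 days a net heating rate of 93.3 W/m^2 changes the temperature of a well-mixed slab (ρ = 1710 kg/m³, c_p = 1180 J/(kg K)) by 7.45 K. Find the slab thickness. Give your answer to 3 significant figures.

Heat input Q = F Δt = 93.3 × 3.67×10^5 s = 3.43×10^7 J/m².
Required areal heat capacity C = Q / ΔT = 4.60×10^6 J/(m²·K).
Depth D = C / (ρ c_p) = 4.60×10^6 / (1710 × 1180) = 2.28 m.

2.28 m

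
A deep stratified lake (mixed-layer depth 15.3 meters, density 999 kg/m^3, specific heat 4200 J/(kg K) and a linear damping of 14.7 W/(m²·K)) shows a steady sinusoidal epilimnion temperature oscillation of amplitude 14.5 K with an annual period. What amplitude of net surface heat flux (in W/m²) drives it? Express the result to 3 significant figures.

283

Areal heat capacity C = ρ c_p D = 999 × 4200 × 15.3 = 6.42×10^7 J m⁻² K⁻¹.
ω = 2π / 3.15×10^7 s = 1.99×10^-7 s⁻¹.
√((Cω)² + λ²) = √((12.8)² + 14.7²) = 19.5 W/(m²·K).
F₀ = A × √((Cω)²+λ²) = 14.5 × 19.5 = 283 W/m².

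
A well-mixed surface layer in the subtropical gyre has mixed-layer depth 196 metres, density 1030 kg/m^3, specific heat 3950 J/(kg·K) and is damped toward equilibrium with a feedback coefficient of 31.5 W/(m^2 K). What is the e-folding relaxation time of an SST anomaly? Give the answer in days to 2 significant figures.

Areal heat capacity C = ρ c_p D = 1030 × 3950 × 196 = 7.97×10^8 J/(m^2 K).
Relaxation time τ = C / λ = 7.97×10^8 / 31.5 = 2.53×10^7 s.
In days: 2.53×10^7 s / (86400 s/day) = 293 days.

290 days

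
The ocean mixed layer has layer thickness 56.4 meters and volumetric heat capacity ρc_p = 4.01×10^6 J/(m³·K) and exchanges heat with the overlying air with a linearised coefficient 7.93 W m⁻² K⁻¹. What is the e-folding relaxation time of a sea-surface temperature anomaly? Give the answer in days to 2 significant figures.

Areal heat capacity C = ρc_p × D = 4.01×10^6 × 56.4 = 2.26×10^8 J m⁻² K⁻¹.
Relaxation time τ = C / λ = 2.26×10^8 / 7.93 = 2.85×10^7 s.
In days: 2.85×10^7 s / (86400 s/day) = 330 days.

330 days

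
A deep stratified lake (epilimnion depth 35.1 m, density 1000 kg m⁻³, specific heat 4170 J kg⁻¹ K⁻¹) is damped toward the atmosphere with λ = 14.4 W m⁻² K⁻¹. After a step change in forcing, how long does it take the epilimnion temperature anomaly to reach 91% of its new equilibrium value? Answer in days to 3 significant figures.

283 days

Areal heat capacity C = ρ c_p D = 1000 × 4170 × 35.1 = 1.46×10^8 J/(m^2 K).
τ = C / λ = 1.46×10^8 / 14.4 = 1.02×10^7 s.
Fraction reached: 1 − e^(−t/τ) = 0.91 ⇒ t = −τ ln(1 − 0.91) = τ × 2.41.
t = 2.45×10^7 s = 283 days.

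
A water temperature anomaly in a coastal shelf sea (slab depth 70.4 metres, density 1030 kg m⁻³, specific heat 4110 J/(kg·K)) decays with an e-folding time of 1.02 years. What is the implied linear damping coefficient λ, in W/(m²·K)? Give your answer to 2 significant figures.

9.3

Areal heat capacity C = ρ c_p D = 1030 × 4110 × 70.4 = 2.98×10^8 J/(m^2 K).
τ = 1.02 years = 3.22×10^7 s.
λ = C / τ = 2.98×10^8 / 3.22×10^7 = 9.26 W/(m²·K).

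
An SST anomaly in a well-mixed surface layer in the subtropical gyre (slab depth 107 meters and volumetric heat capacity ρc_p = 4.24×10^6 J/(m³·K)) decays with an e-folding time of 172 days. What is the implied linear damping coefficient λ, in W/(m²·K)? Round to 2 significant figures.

Areal heat capacity C = ρc_p × D = 4.24×10^6 × 107 = 4.54×10^8 J/(m^2 K).
τ = 172 days = 1.49×10^7 s.
λ = C / τ = 4.54×10^8 / 1.49×10^7 = 30.5 W/(m²·K).

31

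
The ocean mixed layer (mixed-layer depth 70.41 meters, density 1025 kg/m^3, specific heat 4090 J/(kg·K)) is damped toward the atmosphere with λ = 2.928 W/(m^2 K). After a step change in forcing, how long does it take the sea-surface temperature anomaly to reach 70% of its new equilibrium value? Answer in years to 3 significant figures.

3.85 years

Areal heat capacity C = ρ c_p D = 1025 × 4090 × 70.41 = 2.95×10^8 J/(m^2 K).
τ = C / λ = 2.95×10^8 / 2.928 = 1.01×10^8 s.
Fraction reached: 1 − e^(−t/τ) = 0.70 ⇒ t = −τ ln(1 − 0.70) = τ × 1.20.
t = 1.21×10^8 s = 3.85 years.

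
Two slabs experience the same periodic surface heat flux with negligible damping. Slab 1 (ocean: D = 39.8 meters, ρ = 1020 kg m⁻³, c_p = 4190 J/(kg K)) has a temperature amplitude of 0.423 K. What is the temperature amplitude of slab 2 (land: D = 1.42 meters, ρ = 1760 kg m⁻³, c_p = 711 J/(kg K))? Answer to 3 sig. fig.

40.5 K

C_ocean = 1.70×10^8 J/(m²·K); C_land = 1.78×10^6 J/(m²·K).
A ∝ 1/C ⇒ A_land = A_ocean × C_ocean/C_land = 0.423 × 95.7 = 40.5 K.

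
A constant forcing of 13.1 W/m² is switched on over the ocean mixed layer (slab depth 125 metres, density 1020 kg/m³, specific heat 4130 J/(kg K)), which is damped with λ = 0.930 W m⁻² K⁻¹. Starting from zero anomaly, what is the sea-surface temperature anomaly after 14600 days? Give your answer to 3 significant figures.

12.6 K

Areal heat capacity C = ρ c_p D = 1020 × 4130 × 125 = 5.27×10^8 J/(m²·K).
τ = C / λ = 5.27×10^8 / 0.930 = 5.66×10^8 s.
Equilibrium anomaly ΔT_eq = F / λ = 13.1 / 0.930 = 14.1 K.
t = 14600 days = 1.26×10^9 s, so t/τ = 2.23.
ΔT(t) = ΔT_eq (1 − e^(−t/τ)) = 14.1 × (1 − e^−2.23) = 12.6 K.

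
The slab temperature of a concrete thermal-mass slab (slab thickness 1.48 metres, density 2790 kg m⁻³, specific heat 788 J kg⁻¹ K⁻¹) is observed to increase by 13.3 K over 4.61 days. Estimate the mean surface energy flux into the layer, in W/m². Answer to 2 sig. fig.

110

Areal heat capacity C = ρ c_p D = 2790 × 788 × 1.48 = 3.25×10^6 J/(m^2 K).
Required heat per unit area: Q = C ΔT = 3.25×10^6 × 13.3 = 4.33×10^7 J/m².
Flux F = Q / Δt = 4.33×10^7 / 3.98×10^5 s = 109 W/m².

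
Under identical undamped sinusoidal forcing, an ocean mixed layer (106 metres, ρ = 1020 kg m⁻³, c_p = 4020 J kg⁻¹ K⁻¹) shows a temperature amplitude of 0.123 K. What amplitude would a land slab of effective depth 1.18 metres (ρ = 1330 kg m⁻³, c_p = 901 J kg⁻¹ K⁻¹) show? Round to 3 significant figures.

C_ocean = 4.35×10^8 J/(m²·K); C_land = 1.41×10^6 J/(m²·K).
A ∝ 1/C ⇒ A_land = A_ocean × C_ocean/C_land = 0.123 × 307 = 37.8 K.

37.8 K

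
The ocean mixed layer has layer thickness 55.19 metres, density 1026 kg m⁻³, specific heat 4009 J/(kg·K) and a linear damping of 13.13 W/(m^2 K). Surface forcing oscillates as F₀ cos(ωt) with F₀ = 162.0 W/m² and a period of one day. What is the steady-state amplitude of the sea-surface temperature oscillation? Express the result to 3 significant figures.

Areal heat capacity C = ρ c_p D = 1026 × 4009 × 55.19 = 2.27×10^8 J m⁻² K⁻¹.
Angular frequency ω = 2π / T = 2π / 86400 s = 7.27×10^-5 s⁻¹.
√((Cω)² + λ²) = √((16500)² + 13.13²) = 16500 W/(m²·K).
Amplitude A = F₀ / √((Cω)²+λ²) = 162.0 / 16500 = 0.00981 K.

0.00981 K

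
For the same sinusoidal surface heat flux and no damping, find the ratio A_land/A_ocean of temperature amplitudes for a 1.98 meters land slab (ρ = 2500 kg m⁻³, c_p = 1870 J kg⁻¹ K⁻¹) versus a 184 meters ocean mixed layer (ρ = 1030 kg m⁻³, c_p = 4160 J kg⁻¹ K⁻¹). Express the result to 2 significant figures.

C_ocean = 1030 × 4160 × 184 = 7.88×10^8 J/(m²·K).
C_land = 2500 × 1870 × 1.98 = 9.26×10^6 J/(m²·K).
Undamped amplitude ∝ 1/C, so A_land/A_ocean = C_ocean/C_land = 85.2.

85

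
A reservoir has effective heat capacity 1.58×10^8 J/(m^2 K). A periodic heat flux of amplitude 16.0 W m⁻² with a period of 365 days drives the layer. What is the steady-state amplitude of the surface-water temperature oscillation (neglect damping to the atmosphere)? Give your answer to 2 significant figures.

Areal heat capacity C = 1.58×10^8 J/(m^2 K) (given).
Angular frequency ω = 2π / T = 2π / 3.15×10^7 s = 1.99×10^-7 s⁻¹.
Cω = 1.58×10^8 × 1.99×10^-7 = 31.5 W/(m²·K).
Amplitude A = F₀ / (Cω) = 16.0 / 31.5 = 0.508 K.

0.51 K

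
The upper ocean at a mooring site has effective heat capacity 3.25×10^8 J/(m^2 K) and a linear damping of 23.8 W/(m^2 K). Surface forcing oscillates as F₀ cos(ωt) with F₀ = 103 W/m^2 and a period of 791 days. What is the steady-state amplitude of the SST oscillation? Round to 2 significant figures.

2.7 K

Areal heat capacity C = 3.25×10^8 J/(m^2 K) (given).
Angular frequency ω = 2π / T = 2π / 6.83×10^7 s = 9.19×10^-8 s⁻¹.
√((Cω)² + λ²) = √((29.9)² + 23.8²) = 38.2 W/(m²·K).
Amplitude A = F₀ / √((Cω)²+λ²) = 103 / 38.2 = 2.70 K.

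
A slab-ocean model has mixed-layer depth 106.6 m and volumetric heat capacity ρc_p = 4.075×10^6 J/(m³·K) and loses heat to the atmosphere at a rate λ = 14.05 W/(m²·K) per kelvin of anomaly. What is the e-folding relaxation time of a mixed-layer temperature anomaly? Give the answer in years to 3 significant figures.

0.980 years

Areal heat capacity C = ρc_p × D = 4.075×10^6 × 106.6 = 4.34×10^8 J/(m²·K).
Relaxation time τ = C / λ = 4.34×10^8 / 14.05 = 3.09×10^7 s.
In years: 3.09×10^7 s / (3.156×10^7 s/year) = 0.980 years.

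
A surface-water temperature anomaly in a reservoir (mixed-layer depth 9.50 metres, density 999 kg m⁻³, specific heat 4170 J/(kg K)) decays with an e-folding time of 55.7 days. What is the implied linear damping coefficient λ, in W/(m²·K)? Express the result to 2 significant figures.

8.2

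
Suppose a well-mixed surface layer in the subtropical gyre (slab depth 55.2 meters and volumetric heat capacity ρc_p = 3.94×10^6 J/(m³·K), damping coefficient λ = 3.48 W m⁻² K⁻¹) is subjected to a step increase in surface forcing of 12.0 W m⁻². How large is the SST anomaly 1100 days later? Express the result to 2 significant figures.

Areal heat capacity C = ρc_p × D = 3.94×10^6 × 55.2 = 2.17×10^8 J/(m²·K).
τ = C / λ = 2.17×10^8 / 3.48 = 6.25×10^7 s.
Equilibrium anomaly ΔT_eq = F / λ = 12.0 / 3.48 = 3.45 K.
t = 1100 days = 9.50×10^7 s, so t/τ = 1.52.
ΔT(t) = ΔT_eq (1 − e^(−t/τ)) = 3.45 × (1 − e^−1.52) = 2.69 K.

2.7 K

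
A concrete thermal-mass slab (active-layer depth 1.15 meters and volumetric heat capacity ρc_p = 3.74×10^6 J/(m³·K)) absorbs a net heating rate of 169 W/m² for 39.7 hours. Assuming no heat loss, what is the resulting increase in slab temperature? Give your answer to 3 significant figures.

Areal heat capacity C = ρc_p × D = 3.74×10^6 × 1.15 = 4.30×10^6 J/(m²·K).
Net heat input Q = F Δt = 169 × (39.7 hours × 3600 s/hour) = 2.42×10^7 J/m².
ΔT = Q / C = 2.42×10^7 / 4.30×10^6 = 5.62 K.

5.62 K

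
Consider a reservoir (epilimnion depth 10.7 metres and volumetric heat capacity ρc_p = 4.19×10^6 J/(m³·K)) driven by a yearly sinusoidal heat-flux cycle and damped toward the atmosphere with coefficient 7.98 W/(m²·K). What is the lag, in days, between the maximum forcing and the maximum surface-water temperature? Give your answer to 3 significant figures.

48.9 days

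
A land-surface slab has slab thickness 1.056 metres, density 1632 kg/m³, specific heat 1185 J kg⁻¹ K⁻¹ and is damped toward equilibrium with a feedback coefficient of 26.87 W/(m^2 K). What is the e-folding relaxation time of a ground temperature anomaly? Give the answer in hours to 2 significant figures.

21 hours

Areal heat capacity C = ρ c_p D = 1632 × 1185 × 1.056 = 2.04×10^6 J m⁻² K⁻¹.
Relaxation time τ = C / λ = 2.04×10^6 / 26.87 = 76000 s.
In hours: 76000 s / (3600 s/hour) = 21.1 hours.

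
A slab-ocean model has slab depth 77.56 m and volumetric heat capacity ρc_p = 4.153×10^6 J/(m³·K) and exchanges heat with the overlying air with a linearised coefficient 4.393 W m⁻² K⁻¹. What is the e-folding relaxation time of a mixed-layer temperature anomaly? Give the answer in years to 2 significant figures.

2.3 years

Areal heat capacity C = ρc_p × D = 4.153×10^6 × 77.56 = 3.22×10^8 J/(m^2 K).
Relaxation time τ = C / λ = 3.22×10^8 / 4.393 = 7.33×10^7 s.
In years: 7.33×10^7 s / (3.156×10^7 s/year) = 2.32 years.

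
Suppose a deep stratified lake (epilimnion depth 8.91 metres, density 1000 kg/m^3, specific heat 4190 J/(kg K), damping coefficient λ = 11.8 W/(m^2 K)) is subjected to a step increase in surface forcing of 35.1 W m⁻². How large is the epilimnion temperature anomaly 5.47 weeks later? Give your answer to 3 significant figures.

Areal heat capacity C = ρ c_p D = 1000 × 4190 × 8.91 = 3.73×10^7 J m⁻² K⁻¹.
τ = C / λ = 3.73×10^7 / 11.8 = 3.16×10^6 s.
Equilibrium anomaly ΔT_eq = F / λ = 35.1 / 11.8 = 2.97 K.
t = 5.47 weeks = 3.31×10^6 s, so t/τ = 1.05.
ΔT(t) = ΔT_eq (1 − e^(−t/τ)) = 2.97 × (1 − e^−1.05) = 1.93 K.

1.93 K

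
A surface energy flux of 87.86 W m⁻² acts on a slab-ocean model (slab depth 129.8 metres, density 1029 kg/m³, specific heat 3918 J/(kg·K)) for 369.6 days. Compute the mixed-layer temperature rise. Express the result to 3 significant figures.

Areal heat capacity C = ρ c_p D = 1029 × 3918 × 129.8 = 5.23×10^8 J/(m^2 K).
Net heat input Q = F Δt = 87.86 × (369.6 days × 86400 s/day) = 2.81×10^9 J/m².
ΔT = Q / C = 2.81×10^9 / 5.23×10^8 = 5.36 K.

5.36 K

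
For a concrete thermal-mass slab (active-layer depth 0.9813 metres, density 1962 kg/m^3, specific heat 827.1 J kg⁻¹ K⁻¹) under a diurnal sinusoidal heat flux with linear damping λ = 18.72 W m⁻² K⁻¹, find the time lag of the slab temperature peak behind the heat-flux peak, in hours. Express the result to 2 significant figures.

5.4 hours

Areal heat capacity C = ρ c_p D = 1962 × 827.1 × 0.9813 = 1.59×10^6 J/(m²·K).
ω = 2π / 86400 s = 7.27×10^-5 s⁻¹.
Phase lag φ = arctan(Cω/λ) = arctan(116/18.72) = 1.41 rad.
Time lag = φ / ω = 1.41 / 7.27×10^-5 = 19400 s = 5.39 hours.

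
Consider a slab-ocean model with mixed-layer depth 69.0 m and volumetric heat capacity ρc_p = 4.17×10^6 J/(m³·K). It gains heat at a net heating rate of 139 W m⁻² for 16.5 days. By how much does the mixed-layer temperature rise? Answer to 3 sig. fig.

0.689 K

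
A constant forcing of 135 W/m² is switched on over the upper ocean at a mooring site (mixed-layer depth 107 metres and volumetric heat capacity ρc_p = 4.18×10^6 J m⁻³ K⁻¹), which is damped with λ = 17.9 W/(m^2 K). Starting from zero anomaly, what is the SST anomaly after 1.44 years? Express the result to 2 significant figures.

Areal heat capacity C = ρc_p × D = 4.18×10^6 × 107 = 4.47×10^8 J/(m^2 K).
τ = C / λ = 4.47×10^8 / 17.9 = 2.50×10^7 s.
Equilibrium anomaly ΔT_eq = F / λ = 135 / 17.9 = 7.54 K.
t = 1.44 years = 4.54×10^7 s, so t/τ = 1.82.
ΔT(t) = ΔT_eq (1 − e^(−t/τ)) = 7.54 × (1 − e^−1.82) = 6.32 K.

6.3 K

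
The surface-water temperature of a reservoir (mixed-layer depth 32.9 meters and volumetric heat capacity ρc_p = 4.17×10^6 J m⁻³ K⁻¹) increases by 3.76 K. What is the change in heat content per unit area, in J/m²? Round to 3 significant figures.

5.16×10^8

Areal heat capacity C = ρc_p × D = 4.17×10^6 × 32.9 = 1.37×10^8 J/(m²·K).
ΔQ = C ΔT = 1.37×10^8 × 3.76 = 5.16×10^8 J/m².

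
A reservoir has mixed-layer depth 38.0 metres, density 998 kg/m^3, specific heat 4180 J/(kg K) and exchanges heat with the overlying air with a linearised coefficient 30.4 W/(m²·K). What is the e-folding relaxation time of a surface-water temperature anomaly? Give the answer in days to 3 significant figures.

Areal heat capacity C = ρ c_p D = 998 × 4180 × 38.0 = 1.59×10^8 J/(m²·K).
Relaxation time τ = C / λ = 1.59×10^8 / 30.4 = 5.21×10^6 s.
In days: 5.21×10^6 s / (86400 s/day) = 60.4 days.

60.4 days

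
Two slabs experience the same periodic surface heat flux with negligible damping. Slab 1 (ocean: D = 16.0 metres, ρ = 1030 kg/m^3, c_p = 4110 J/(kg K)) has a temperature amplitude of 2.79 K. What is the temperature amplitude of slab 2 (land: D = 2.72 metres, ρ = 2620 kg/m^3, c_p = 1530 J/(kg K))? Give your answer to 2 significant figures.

C_ocean = 6.77×10^7 J/(m²·K); C_land = 1.09×10^7 J/(m²·K).
A ∝ 1/C ⇒ A_land = A_ocean × C_ocean/C_land = 2.79 × 6.21 = 17.3 K.

17 K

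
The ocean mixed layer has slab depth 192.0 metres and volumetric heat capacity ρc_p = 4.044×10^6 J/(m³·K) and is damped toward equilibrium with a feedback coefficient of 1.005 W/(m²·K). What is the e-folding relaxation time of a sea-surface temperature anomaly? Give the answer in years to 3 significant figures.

24.5 years

Areal heat capacity C = ρc_p × D = 4.044×10^6 × 192.0 = 7.76×10^8 J/(m^2 K).
Relaxation time τ = C / λ = 7.76×10^8 / 1.005 = 7.73×10^8 s.
In years: 7.73×10^8 s / (3.156×10^7 s/year) = 24.5 years.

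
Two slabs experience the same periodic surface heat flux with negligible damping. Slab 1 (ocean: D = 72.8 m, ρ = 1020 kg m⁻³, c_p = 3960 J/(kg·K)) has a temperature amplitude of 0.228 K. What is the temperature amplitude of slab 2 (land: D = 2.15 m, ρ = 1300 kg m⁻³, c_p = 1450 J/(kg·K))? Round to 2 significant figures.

C_ocean = 2.94×10^8 J/(m²·K); C_land = 4.05×10^6 J/(m²·K).
A ∝ 1/C ⇒ A_land = A_ocean × C_ocean/C_land = 0.228 × 72.6 = 16.5 K.

17 K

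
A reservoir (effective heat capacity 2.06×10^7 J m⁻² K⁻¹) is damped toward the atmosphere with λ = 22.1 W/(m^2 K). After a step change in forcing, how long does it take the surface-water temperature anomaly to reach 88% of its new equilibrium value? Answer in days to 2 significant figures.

23 days

Areal heat capacity C = 2.06×10^7 J m⁻² K⁻¹ (given).
τ = C / λ = 2.06×10^7 / 22.1 = 9.32×10^5 s.
Fraction reached: 1 − e^(−t/τ) = 0.88 ⇒ t = −τ ln(1 − 0.88) = τ × 2.12.
t = 1.98×10^6 s = 22.9 days.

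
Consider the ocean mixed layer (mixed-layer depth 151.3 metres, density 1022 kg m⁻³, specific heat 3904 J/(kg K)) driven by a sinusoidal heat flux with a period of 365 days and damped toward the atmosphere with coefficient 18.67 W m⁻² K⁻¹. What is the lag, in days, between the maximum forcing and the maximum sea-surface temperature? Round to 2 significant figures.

82 days

Areal heat capacity C = ρ c_p D = 1022 × 3904 × 151.3 = 6.04×10^8 J/(m²·K).
ω = 2π / 3.15×10^7 s = 1.99×10^-7 s⁻¹.
Phase lag φ = arctan(Cω/λ) = arctan(120/18.67) = 1.42 rad.
Time lag = φ / ω = 1.42 / 1.99×10^-7 = 7.11×10^6 s = 82.3 days.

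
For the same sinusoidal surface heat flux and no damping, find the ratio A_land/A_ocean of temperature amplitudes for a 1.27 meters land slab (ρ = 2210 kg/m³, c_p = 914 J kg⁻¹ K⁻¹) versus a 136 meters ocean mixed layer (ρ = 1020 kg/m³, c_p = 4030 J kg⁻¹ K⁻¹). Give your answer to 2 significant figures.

C_ocean = 1020 × 4030 × 136 = 5.59×10^8 J/(m²·K).
C_land = 2210 × 914 × 1.27 = 2.57×10^6 J/(m²·K).
Undamped amplitude ∝ 1/C, so A_land/A_ocean = C_ocean/C_land = 218.

220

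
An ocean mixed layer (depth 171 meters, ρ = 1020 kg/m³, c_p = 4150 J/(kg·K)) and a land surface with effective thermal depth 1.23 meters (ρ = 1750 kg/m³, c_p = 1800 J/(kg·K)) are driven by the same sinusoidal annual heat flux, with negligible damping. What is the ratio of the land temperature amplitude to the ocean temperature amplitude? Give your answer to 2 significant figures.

C_ocean = 1020 × 4150 × 171 = 7.24×10^8 J/(m²·K).
C_land = 1750 × 1800 × 1.23 = 3.87×10^6 J/(m²·K).
Undamped amplitude ∝ 1/C, so A_land/A_ocean = C_ocean/C_land = 187.

190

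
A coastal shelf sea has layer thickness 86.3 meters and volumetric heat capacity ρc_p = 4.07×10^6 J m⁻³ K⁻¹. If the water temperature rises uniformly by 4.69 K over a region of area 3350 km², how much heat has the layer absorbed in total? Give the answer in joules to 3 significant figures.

Areal heat capacity C = ρc_p × D = 4.07×10^6 × 86.3 = 3.51×10^8 J/(m^2 K).
Heat per unit area: q = C ΔT = 3.51×10^8 × 4.69 = 1.65×10^9 J/m².
Total heat: Q = q × A = 1.65×10^9 × (3350 × 10⁶ m²) = 5.52×10^18 J.

5.52×10^18 J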